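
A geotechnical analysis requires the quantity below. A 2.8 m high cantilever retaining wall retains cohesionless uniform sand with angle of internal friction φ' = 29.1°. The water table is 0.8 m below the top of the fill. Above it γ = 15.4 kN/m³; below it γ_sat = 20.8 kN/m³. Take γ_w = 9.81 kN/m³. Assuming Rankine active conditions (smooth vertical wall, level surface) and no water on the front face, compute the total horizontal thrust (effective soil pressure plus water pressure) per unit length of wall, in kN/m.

K_a = tan²(45° − φ/2) = 0.3456.
γ' = 20.8 − 9.81 = 10.99 kN/m³. Depth below WT = 2.0 m.
σ'_h at WT = K_a γ d_w = 4.258 kPa; at base = 4.258 + K_a γ' × 2.0 = 11.85 kPa.
P₁ (0–0.8 m) = ½×4.258×0.8 = 1.703. P₂ (0.8–2.8 m) = ½(4.258+11.85)×2.0 = 16.11.
P_w = ½ γ_w h₂² = 0.5×9.81×2.0² = 19.62. Total = 1.703+16.11+19.62 = 37.43 kN/m.

37.4 kN/m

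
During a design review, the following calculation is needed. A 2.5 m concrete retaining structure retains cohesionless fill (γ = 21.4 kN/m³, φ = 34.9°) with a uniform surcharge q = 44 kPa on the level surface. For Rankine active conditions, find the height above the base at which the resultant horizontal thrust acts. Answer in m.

K_a = 0.2721.
Triangular part P₁ = ½K_aγH² = 18.20 at H/3 = 0.8333 m; rectangular part P₂ = K_a q H = 29.94 at H/2 = 1.250 m.
ȳ = (P₁·0.8333 + P₂·1.250)/(P₁+P₂) = 1.092 m.

1.09 m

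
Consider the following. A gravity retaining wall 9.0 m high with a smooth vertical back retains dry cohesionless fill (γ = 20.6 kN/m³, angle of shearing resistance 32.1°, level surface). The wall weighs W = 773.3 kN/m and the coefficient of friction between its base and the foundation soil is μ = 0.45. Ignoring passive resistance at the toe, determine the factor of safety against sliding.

1.36

K_a = tan²(45° − 32.1°/2) = 0.3060.
P_a = ½K_aγH² = 0.5×0.3060×20.6×9.0² = 255.3 kN/m, acting at H/3 = 3.000 m above the base.
FS_sliding = μW / P_a = 0.45×773.3 / 255.3 = 1.363.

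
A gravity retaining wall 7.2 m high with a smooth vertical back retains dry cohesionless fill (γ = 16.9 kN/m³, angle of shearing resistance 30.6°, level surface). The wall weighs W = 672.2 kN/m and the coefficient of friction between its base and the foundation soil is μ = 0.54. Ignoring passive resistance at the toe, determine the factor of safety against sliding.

K_a = tan²(45° − 30.6°/2) = 0.3253.
P_a = ½K_aγH² = 0.5×0.3253×16.9×7.2² = 142.5 kN/m, acting at H/3 = 2.400 m above the base.
FS_sliding = μW / P_a = 0.54×672.2 / 142.5 = 2.547.

2.55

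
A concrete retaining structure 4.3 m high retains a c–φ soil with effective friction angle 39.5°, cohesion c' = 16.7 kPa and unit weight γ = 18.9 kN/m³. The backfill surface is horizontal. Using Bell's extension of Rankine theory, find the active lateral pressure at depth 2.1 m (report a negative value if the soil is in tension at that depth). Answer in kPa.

K_a = (1 − sin φ)/(1 + sin φ) = 0.2224.
σ_a = K_a γ z − 2c√K_a = 0.2224×18.9×2.1 − 2×16.7×0.4716 = -6.924 kPa.

-6.92 kPa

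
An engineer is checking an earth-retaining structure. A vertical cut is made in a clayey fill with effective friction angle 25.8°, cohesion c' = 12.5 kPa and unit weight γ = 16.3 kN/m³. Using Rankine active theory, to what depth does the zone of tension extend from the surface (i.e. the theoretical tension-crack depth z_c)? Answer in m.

K_a = tan²(45° − 25.8°/2) = 0.3935; √K_a = 0.6273.
The active pressure is zero where K_a γ z = 2c√K_a, so z_c = 2c/(γ√K_a) = 2×12.5/(16.3×0.6273) = 2.445 m.

2.44 m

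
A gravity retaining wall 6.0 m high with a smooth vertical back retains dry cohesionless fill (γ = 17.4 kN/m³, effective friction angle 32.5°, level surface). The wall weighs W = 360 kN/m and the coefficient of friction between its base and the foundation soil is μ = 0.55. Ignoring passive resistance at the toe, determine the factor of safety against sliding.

2.10

K_a = tan²(45° − 32.5°/2) = 0.3010.
P_a = ½K_aγH² = 0.5×0.3010×17.4×6.0² = 94.27 kN/m, acting at H/3 = 2.000 m above the base.
FS_sliding = μW / P_a = 0.55×360 / 94.27 = 2.100.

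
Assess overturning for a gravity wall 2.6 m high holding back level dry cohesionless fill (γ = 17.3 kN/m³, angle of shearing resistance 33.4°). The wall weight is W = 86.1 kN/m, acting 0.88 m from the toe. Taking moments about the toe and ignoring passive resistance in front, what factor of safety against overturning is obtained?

K_a = tan²(45° − 33.4°/2) = 0.2899.
P_a = ½K_aγH² = 0.5×0.2899×17.3×2.6² = 16.95 kN/m, acting at H/3 = 0.8667 m above the base.
Overturning moment M_o = P_a × H/3 = 16.95 × 0.8667 = 14.69.
Resisting moment M_r = W × 0.88 = 86.1 × 0.88 = 75.77.
FS_overturning = M_r/M_o = 75.77/14.69 = 5.157.

5.16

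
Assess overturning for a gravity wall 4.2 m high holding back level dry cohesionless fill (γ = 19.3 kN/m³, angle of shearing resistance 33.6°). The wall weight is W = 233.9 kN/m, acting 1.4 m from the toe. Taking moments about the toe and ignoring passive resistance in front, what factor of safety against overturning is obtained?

K_a = tan²(45° − 33.6°/2) = 0.2875.
P_a = ½K_aγH² = 0.5×0.2875×19.3×4.2² = 48.94 kN/m, acting at H/3 = 1.400 m above the base.
Overturning moment M_o = P_a × H/3 = 48.94 × 1.400 = 68.52.
Resisting moment M_r = W × 1.4 = 233.9 × 1.4 = 327.5.
FS_overturning = M_r/M_o = 327.5/68.52 = 4.779.

4.78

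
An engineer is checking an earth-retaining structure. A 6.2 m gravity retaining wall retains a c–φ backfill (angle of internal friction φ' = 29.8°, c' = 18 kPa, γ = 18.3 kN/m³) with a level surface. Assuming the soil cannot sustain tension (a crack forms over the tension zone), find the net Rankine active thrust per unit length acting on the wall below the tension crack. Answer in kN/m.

K_a = 0.3360; √K_a = 0.5797.
Tension-crack depth z_c = 2c/(γ√K_a) = 2×18/(18.3×0.5797) = 3.394 m.
σ_a at base = K_a γ H − 2c√K_a = 0.3360×18.3×6.2 − 2×18×0.5797 = 17.26 kPa.
P_a = ½ × 17.26 × (H − z_c) = 0.5×17.26×2.806 = 24.22 kN/m.

24.2 kN/m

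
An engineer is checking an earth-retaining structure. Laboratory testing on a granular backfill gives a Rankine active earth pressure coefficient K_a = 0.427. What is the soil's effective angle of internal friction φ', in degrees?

23.7°

K_a = tan²(45° − φ/2) ⇒ 45° − φ/2 = arctan(√0.427) = 33.16°.
φ = 2(45° − 33.16°) = 23.67°.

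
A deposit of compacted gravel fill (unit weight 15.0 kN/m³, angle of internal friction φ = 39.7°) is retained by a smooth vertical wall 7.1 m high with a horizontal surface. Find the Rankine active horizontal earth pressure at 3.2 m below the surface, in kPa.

K_a = (1 − sin φ)/(1 + sin φ) = 0.2204.
σ_h = K_a γ z = 0.2204 × 15.0 × 3.2 = 10.58 kPa.

10.6 kPa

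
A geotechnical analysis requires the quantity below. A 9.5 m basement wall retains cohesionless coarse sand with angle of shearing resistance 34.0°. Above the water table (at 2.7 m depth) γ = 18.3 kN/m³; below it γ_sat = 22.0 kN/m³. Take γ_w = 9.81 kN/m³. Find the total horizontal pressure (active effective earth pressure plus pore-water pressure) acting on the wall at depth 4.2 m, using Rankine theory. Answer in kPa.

33.9 kPa

K_a = (1 − sin φ)/(1 + sin φ) = 0.2827.
γ' = 22.0 − 9.81 = 12.19 kN/m³.
Effective vertical stress at 4.2 m: σ'_v = 18.3×2.7 + 12.19×1.50 = 67.70 kPa.
σ'_h = K_a σ'_v = 0.2827 × 67.70 = 19.14 kPa; u = γ_w × 1.50 = 14.71 kPa.
Total σ_h = 19.14 + 14.71 = 33.85 kPa.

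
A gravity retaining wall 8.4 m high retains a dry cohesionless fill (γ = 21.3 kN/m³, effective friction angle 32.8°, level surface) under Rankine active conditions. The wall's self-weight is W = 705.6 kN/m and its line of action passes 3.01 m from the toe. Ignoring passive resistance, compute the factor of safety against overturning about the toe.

3.40

K_a = tan²(45° − 32.8°/2) = 0.2973.
P_a = ½K_aγH² = 0.5×0.2973×21.3×8.4² = 223.4 kN/m, acting at H/3 = 2.800 m above the base.
Overturning moment M_o = P_a × H/3 = 223.4 × 2.800 = 625.5.
Resisting moment M_r = W × 3.01 = 705.6 × 3.01 = 2124.
FS_overturning = M_r/M_o = 2124/625.5 = 3.396.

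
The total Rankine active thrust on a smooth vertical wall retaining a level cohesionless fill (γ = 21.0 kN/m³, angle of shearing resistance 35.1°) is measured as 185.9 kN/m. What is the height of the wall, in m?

K_a = 0.2698. P_a = ½ K_a γ H² ⇒ H = √(2P_a/(K_a γ)).
H = √(2×185.9/(0.2698×21.0)) = 8.100 m.

8.10 m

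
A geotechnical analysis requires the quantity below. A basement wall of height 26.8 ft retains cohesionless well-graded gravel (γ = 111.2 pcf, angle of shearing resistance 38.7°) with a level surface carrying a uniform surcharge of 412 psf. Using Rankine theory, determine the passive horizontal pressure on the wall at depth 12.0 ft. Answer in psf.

K_p = (1 + sin φ)/(1 − sin φ) = 4.337.
σ_v = γz + q = 111.2 × 12.0 + 412 = 1746 psf.
σ_h = K_p σ_v = 4.337 × 1746 = 7574 psf.

7570 psf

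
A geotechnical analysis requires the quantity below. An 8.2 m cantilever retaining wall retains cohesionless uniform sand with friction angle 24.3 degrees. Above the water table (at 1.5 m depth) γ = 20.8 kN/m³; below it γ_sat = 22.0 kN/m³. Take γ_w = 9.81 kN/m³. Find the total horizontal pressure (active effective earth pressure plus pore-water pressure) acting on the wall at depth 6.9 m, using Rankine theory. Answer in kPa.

93.4 kPa

K_a = (1 − sin φ)/(1 + sin φ) = 0.4169.
γ' = 22.0 − 9.81 = 12.19 kN/m³.
Effective vertical stress at 6.9 m: σ'_v = 20.8×1.5 + 12.19×5.40 = 97.03 kPa.
σ'_h = K_a σ'_v = 0.4169 × 97.03 = 40.45 kPa; u = γ_w × 5.40 = 52.97 kPa.
Total σ_h = 40.45 + 52.97 = 93.43 kPa.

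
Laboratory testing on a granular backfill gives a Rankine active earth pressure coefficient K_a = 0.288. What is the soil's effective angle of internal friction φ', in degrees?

33.6°

K_a = tan²(45° − φ/2) ⇒ 45° − φ/2 = arctan(√0.288) = 28.22°.
φ = 2(45° − 28.22°) = 33.56°.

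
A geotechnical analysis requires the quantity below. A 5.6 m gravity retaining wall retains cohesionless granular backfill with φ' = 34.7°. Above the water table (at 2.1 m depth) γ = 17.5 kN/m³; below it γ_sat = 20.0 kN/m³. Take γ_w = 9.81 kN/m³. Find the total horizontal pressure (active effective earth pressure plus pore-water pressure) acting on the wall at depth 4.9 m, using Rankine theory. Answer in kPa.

45.4 kPa

K_a = (1 − sin φ)/(1 + sin φ) = 0.2745.
γ' = 20.0 − 9.81 = 10.19 kN/m³.
Effective vertical stress at 4.9 m: σ'_v = 17.5×2.1 + 10.19×2.80 = 65.28 kPa.
σ'_h = K_a σ'_v = 0.2745 × 65.28 = 17.92 kPa; u = γ_w × 2.80 = 27.47 kPa.
Total σ_h = 17.92 + 27.47 = 45.39 kPa.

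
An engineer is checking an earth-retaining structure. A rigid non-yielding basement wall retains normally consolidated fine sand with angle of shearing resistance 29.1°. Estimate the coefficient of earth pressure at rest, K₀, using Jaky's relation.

0.514

K₀ = 1 − sin φ' = 1 − sin 29.1° = 0.5137.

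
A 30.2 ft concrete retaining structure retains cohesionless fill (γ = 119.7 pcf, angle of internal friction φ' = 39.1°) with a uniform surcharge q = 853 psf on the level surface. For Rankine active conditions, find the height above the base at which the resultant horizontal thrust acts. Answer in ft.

11.7 ft

K_a = 0.2265.
Triangular part P₁ = ½K_aγH² = 12360 at H/3 = 10.07 ft; rectangular part P₂ = K_a q H = 5834 at H/2 = 15.10 ft.
ȳ = (P₁·10.07 + P₂·15.10)/(P₁+P₂) = 11.68 ft.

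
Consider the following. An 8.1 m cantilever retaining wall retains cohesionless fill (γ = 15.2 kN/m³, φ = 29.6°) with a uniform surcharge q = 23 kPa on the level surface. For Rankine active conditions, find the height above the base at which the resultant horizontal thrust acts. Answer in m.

K_a = 0.3387.
Triangular part P₁ = ½K_aγH² = 168.9 at H/3 = 2.700 m; rectangular part P₂ = K_a q H = 63.11 at H/2 = 4.050 m.
ȳ = (P₁·2.700 + P₂·4.050)/(P₁+P₂) = 3.067 m.

3.07 m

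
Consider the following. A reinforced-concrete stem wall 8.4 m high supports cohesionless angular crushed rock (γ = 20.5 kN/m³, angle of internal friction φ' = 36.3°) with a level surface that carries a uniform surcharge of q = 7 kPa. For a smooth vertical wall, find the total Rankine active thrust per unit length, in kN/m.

K_a = tan²(45° − φ/2) = 0.2563.
Soil triangle: ½ K_a γ H² = 0.5×0.2563×20.5×8.4² = 185.3 kN/m.
Surcharge rectangle: K_a q H = 0.2563×7×8.4 = 15.07 kN/m.
Total = 185.3 + 15.07 = 200.4 kN/m.

200 kN/m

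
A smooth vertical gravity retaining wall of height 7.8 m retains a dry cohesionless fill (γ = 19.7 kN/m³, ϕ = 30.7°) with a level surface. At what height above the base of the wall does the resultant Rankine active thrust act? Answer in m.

2.60 m

K_a = 0.3240.
The pressure distribution is triangular, so the resultant acts at H/3 above the base = 7.8/3 = 2.600 m.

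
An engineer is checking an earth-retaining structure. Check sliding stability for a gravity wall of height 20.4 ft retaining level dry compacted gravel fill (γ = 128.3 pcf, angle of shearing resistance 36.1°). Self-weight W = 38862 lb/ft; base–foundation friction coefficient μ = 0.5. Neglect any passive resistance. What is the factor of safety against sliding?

K_a = tan²(45° − 36.1°/2) = 0.2585.
P_a = ½K_aγH² = 0.5×0.2585×128.3×20.4² = 6901 lb/ft, acting at H/3 = 6.800 ft above the base.
FS_sliding = μW / P_a = 0.5×38862 / 6901 = 2.816.

2.82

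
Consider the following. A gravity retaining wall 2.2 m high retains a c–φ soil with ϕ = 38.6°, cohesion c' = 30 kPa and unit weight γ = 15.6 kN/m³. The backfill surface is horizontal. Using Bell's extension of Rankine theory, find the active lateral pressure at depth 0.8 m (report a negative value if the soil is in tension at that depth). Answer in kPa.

-26.0 kPa

K_a = (1 − sin φ)/(1 + sin φ) = 0.2316.
σ_a = K_a γ z − 2c√K_a = 0.2316×15.6×0.8 − 2×30×0.4813 = -25.99 kPa.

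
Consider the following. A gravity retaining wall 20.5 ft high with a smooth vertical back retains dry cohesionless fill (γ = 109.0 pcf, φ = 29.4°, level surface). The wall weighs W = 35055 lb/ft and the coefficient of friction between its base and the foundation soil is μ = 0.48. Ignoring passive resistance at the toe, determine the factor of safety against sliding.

K_a = tan²(45° − 29.4°/2) = 0.3415.
P_a = ½K_aγH² = 0.5×0.3415×109.0×20.5² = 7821 lb/ft, acting at H/3 = 6.833 ft above the base.
FS_sliding = μW / P_a = 0.48×35055 / 7821 = 2.151.

2.15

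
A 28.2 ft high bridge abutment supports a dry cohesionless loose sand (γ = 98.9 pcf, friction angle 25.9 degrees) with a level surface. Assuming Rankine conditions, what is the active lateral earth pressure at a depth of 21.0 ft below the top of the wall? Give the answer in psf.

K_a = (1 − sin φ)/(1 + sin φ) = 0.3920.
σ_h = K_a γ z = 0.3920 × 98.9 × 21.0 = 814.1 psf.

814 psf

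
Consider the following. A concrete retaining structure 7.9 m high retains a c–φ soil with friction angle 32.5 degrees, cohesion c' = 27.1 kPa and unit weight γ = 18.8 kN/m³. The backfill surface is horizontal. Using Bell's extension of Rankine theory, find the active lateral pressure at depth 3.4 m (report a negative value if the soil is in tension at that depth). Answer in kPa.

K_a = (1 − sin φ)/(1 + sin φ) = 0.3010.
σ_a = K_a γ z − 2c√K_a = 0.3010×18.8×3.4 − 2×27.1×0.5486 = -10.50 kPa.

-10.5 kPa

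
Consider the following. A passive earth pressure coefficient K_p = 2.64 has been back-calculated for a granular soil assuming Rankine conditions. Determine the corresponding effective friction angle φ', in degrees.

K_p = (1+sin φ)/(1−sin φ) ⇒ sin φ = (K_p − 1)/(K_p + 1) = 0.4505.
φ = arcsin(0.4505) = 26.78°.

26.8°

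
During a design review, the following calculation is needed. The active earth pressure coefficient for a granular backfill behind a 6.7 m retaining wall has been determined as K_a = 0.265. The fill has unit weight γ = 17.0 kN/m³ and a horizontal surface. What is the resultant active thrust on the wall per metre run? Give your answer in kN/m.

P = ½ K_a γ H² = 0.5 × 0.265 × 17.0 × 6.7² = 101.1 kN/m.

101 kN/m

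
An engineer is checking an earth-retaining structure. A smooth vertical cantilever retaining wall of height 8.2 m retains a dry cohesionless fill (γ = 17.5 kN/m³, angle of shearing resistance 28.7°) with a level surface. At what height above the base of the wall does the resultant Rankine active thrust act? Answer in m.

2.73 m

K_a = 0.3511.
The pressure distribution is triangular, so the resultant acts at H/3 above the base = 8.2/3 = 2.733 m.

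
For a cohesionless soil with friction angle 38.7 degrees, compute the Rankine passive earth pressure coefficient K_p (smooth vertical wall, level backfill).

4.34

K_p = (1 + sin φ)/(1 − sin φ) = tan²(45° + 38.7°/2) = 4.337.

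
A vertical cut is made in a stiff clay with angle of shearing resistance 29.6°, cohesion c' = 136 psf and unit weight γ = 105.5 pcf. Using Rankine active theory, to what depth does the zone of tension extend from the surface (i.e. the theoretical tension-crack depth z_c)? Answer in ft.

4.43 ft

K_a = tan²(45° − 29.6°/2) = 0.3387; √K_a = 0.5820.
The active pressure is zero where K_a γ z = 2c√K_a, so z_c = 2c/(γ√K_a) = 2×136/(105.5×0.5820) = 4.430 ft.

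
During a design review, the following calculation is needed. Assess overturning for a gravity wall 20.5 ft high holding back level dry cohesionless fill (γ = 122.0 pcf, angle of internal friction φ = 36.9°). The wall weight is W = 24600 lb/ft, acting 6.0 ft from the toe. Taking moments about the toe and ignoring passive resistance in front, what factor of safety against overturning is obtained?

K_a = tan²(45° − 36.9°/2) = 0.2497.
P_a = ½K_aγH² = 0.5×0.2497×122.0×20.5² = 6400 lb/ft, acting at H/3 = 6.833 ft above the base.
Overturning moment M_o = P_a × H/3 = 6400 × 6.833 = 43740.
Resisting moment M_r = W × 6.0 = 24600 × 6.0 = 147600.
FS_overturning = M_r/M_o = 147600/43740 = 3.375.

3.37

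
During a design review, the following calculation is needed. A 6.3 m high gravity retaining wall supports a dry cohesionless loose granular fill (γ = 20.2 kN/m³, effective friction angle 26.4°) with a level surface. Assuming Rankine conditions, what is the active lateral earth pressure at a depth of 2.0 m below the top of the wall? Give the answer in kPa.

15.5 kPa

K_a = (1 − sin φ)/(1 + sin φ) = 0.3844.
σ_h = K_a γ z = 0.3844 × 20.2 × 2.0 = 15.53 kPa.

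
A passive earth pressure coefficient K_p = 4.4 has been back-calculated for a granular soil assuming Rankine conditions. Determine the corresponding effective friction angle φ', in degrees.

39.0°

K_p = (1+sin φ)/(1−sin φ) ⇒ sin φ = (K_p − 1)/(K_p + 1) = 0.6296.
φ = arcsin(0.6296) = 39.02°.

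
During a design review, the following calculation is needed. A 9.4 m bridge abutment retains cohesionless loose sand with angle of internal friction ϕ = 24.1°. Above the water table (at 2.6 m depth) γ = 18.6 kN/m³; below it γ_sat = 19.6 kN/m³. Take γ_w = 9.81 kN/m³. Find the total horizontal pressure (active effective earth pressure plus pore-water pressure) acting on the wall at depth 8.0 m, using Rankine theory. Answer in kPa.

95.5 kPa

K_a = (1 − sin φ)/(1 + sin φ) = 0.4201.
γ' = 19.6 − 9.81 = 9.790 kN/m³.
Effective vertical stress at 8.0 m: σ'_v = 18.6×2.6 + 9.790×5.40 = 101.2 kPa.
σ'_h = K_a σ'_v = 0.4201 × 101.2 = 42.53 kPa; u = γ_w × 5.40 = 52.97 kPa.
Total σ_h = 42.53 + 52.97 = 95.50 kPa.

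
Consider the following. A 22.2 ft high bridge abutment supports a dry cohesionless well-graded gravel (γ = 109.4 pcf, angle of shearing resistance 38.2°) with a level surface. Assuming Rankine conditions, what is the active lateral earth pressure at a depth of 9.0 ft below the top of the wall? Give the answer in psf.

K_a = (1 − sin φ)/(1 + sin φ) = 0.2358.
σ_h = K_a γ z = 0.2358 × 109.4 × 9.0 = 232.2 psf.

232 psf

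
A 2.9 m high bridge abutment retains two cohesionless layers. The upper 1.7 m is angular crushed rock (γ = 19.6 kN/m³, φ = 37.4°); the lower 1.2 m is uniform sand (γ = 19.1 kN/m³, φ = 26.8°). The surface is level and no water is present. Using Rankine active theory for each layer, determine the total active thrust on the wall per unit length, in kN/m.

K_a1 = tan²(45°−37.4°/2) = 0.2443; K_a2 = tan²(45°−26.8°/2) = 0.3785.
Layer 1: σ at base = K_a1 γ₁ h₁ = 8.139 kPa; P₁ = ½×8.139×1.7 = 6.918.
Layer 2: σ_v at top = γ₁h₁ = 33.32; σ_h top = K_a2×33.32 = 12.61; σ_h base = K_a2×(33.32+19.1×1.2) = 21.29.
P₂ = ½(12.61+21.29)×1.2 = 20.34. Total P_a = 6.918+20.34 = 27.26 kN/m.

27.3 kN/m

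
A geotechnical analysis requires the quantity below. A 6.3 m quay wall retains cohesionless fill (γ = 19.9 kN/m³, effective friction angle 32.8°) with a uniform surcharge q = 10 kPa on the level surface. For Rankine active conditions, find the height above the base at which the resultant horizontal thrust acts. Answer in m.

2.24 m

K_a = 0.2973.
Triangular part P₁ = ½K_aγH² = 117.4 at H/3 = 2.100 m; rectangular part P₂ = K_a q H = 18.73 at H/2 = 3.150 m.
ȳ = (P₁·2.100 + P₂·3.150)/(P₁+P₂) = 2.244 m.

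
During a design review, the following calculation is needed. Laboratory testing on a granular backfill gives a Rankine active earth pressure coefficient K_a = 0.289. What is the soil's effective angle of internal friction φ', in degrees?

K_a = tan²(45° − φ/2) ⇒ 45° − φ/2 = arctan(√0.289) = 28.26°.
φ = 2(45° − 28.26°) = 33.48°.

33.5°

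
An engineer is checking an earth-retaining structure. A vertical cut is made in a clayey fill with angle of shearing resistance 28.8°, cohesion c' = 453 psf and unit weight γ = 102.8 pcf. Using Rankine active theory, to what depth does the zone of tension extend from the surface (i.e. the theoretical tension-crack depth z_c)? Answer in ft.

14.9 ft

K_a = tan²(45° − 28.8°/2) = 0.3498; √K_a = 0.5914.
The active pressure is zero where K_a γ z = 2c√K_a, so z_c = 2c/(γ√K_a) = 2×453/(102.8×0.5914) = 14.90 ft.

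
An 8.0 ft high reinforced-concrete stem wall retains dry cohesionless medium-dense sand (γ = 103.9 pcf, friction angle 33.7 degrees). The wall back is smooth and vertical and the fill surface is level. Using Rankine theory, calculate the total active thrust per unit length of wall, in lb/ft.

K_a = tan²(45° − φ/2) = 0.2863.
P_a = ½ K_a γ H² = 0.5 × 0.2863 × 103.9 × 8.0² = 951.9 lb/ft.

952 lb/ft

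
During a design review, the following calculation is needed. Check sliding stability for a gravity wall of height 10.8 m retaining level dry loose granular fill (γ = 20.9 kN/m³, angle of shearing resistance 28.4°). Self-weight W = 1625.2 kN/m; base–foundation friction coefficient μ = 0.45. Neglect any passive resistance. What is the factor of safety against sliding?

K_a = tan²(45° − 28.4°/2) = 0.3554.
P_a = ½K_aγH² = 0.5×0.3554×20.9×10.8² = 433.1 kN/m, acting at H/3 = 3.600 m above the base.
FS_sliding = μW / P_a = 0.45×1625.2 / 433.1 = 1.688.

1.69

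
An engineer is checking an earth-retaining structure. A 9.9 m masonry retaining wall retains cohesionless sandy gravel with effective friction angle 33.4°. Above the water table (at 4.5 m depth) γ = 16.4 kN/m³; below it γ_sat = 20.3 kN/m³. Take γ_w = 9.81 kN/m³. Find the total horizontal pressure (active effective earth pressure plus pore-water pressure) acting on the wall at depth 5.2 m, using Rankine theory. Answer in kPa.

30.4 kPa

K_a = (1 − sin φ)/(1 + sin φ) = 0.2899.
γ' = 20.3 − 9.81 = 10.49 kN/m³.
Effective vertical stress at 5.2 m: σ'_v = 16.4×4.5 + 10.49×0.700 = 81.14 kPa.
σ'_h = K_a σ'_v = 0.2899 × 81.14 = 23.53 kPa; u = γ_w × 0.700 = 6.867 kPa.
Total σ_h = 23.53 + 6.867 = 30.39 kPa.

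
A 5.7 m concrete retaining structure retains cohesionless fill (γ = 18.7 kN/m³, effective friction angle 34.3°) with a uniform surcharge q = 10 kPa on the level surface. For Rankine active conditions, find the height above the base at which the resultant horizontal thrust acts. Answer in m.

K_a = 0.2792.
Triangular part P₁ = ½K_aγH² = 84.80 at H/3 = 1.900 m; rectangular part P₂ = K_a q H = 15.91 at H/2 = 2.850 m.
ȳ = (P₁·1.900 + P₂·2.850)/(P₁+P₂) = 2.050 m.

2.05 m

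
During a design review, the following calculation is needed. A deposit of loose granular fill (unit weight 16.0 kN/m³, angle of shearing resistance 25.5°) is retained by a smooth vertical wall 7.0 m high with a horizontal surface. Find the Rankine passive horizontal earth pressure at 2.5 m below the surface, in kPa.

100 kPa

K_p = (1 + sin φ)/(1 − sin φ) = 2.512.
σ_h = K_p γ z = 2.512 × 16.0 × 2.5 = 100.5 kPa.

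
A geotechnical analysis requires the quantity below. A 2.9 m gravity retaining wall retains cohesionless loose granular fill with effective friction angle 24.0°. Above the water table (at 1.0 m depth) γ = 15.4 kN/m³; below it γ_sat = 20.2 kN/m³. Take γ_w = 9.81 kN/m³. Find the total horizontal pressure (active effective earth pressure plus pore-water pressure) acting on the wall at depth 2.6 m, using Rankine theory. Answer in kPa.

29.2 kPa

K_a = (1 − sin φ)/(1 + sin φ) = 0.4217.
γ' = 20.2 − 9.81 = 10.39 kN/m³.
Effective vertical stress at 2.6 m: σ'_v = 15.4×1.0 + 10.39×1.60 = 32.02 kPa.
σ'_h = K_a σ'_v = 0.4217 × 32.02 = 13.51 kPa; u = γ_w × 1.60 = 15.70 kPa.
Total σ_h = 13.51 + 15.70 = 29.20 kPa.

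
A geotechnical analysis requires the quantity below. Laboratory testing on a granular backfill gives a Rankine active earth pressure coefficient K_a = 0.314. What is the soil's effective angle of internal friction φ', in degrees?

K_a = tan²(45° − φ/2) ⇒ 45° − φ/2 = arctan(√0.314) = 29.26°.
φ = 2(45° − 29.26°) = 31.47°.

31.5°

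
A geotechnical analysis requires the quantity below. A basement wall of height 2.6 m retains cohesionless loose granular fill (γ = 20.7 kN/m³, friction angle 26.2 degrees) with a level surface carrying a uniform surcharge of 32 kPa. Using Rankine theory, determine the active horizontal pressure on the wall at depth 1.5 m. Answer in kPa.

K_a = (1 − sin φ)/(1 + sin φ) = 0.3874.
σ_v = γz + q = 20.7 × 1.5 + 32 = 63.05 kPa.
σ_h = K_a σ_v = 0.3874 × 63.05 = 24.43 kPa.

24.4 kPa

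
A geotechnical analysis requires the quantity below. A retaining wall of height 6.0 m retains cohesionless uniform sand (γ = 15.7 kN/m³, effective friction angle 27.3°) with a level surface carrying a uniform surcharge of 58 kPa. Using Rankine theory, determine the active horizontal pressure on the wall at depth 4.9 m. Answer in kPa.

K_a = (1 − sin φ)/(1 + sin φ) = 0.3711.
σ_v = γz + q = 15.7 × 4.9 + 58 = 134.9 kPa.
σ_h = K_a σ_v = 0.3711 × 134.9 = 50.08 kPa.

50.1 kPa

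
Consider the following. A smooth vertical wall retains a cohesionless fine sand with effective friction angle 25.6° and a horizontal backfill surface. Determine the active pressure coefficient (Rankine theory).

K_a = tan²(45° − φ/2) = tan²(32.20°) = 0.3966.

0.397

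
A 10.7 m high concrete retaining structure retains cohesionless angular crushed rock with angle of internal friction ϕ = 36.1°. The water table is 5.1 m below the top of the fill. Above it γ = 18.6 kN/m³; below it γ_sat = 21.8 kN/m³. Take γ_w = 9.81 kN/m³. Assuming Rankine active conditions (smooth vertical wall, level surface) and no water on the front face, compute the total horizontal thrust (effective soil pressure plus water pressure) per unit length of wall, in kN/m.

K_a = tan²(45° − φ/2) = 0.2585.
γ' = 21.8 − 9.81 = 11.99 kN/m³. Depth below WT = 5.6 m.
σ'_h at WT = K_a γ d_w = 24.52 kPa; at base = 24.52 + K_a γ' × 5.6 = 41.88 kPa.
P₁ (0–5.1 m) = ½×24.52×5.1 = 62.53. P₂ (5.1–10.7 m) = ½(24.52+41.88)×5.6 = 185.9.
P_w = ½ γ_w h₂² = 0.5×9.81×5.6² = 153.8. Total = 62.53+185.9+153.8 = 402.3 kN/m.

402 kN/m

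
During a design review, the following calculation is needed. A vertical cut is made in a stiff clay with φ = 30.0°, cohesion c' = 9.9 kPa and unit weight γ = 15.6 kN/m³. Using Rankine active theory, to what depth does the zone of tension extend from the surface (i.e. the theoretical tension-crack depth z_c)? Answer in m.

K_a = tan²(45° − 30.0°/2) = 0.3333; √K_a = 0.5774.
The active pressure is zero where K_a γ z = 2c√K_a, so z_c = 2c/(γ√K_a) = 2×9.9/(15.6×0.5774) = 2.198 m.

2.20 m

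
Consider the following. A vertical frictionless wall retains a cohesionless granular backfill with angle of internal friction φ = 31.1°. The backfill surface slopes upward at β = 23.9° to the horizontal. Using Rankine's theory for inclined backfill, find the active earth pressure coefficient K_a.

K_a = cos β · (cos β − √(cos²β − cos²φ)) / (cos β + √(cos²β − cos²φ)).
cos β = 0.9143, cos φ = 0.8563, √(cos²β − cos²φ) = 0.3204.
K_a = 0.9143 × (0.9143 − 0.3204)/(0.9143 + 0.3204) = 0.4397.

0.440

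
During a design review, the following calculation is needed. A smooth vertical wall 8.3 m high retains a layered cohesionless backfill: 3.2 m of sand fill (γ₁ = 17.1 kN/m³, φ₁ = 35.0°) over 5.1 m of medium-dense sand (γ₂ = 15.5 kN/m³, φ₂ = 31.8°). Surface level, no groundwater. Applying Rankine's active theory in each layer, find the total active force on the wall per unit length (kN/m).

K_a1 = tan²(45°−35.0°/2) = 0.2710; K_a2 = tan²(45°−31.8°/2) = 0.3098.
Layer 1: σ at base = K_a1 γ₁ h₁ = 14.83 kPa; P₁ = ½×14.83×3.2 = 23.73.
Layer 2: σ_v at top = γ₁h₁ = 54.72; σ_h top = K_a2×54.72 = 16.95; σ_h base = K_a2×(54.72+15.5×5.1) = 41.44.
P₂ = ½(16.95+41.44)×5.1 = 148.9. Total P_a = 23.73+148.9 = 172.6 kN/m.

173 kN/m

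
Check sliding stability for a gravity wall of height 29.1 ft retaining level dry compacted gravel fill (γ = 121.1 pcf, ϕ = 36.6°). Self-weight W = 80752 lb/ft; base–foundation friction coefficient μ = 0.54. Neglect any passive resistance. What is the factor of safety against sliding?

3.36

K_a = tan²(45° − 36.6°/2) = 0.2530.
P_a = ½K_aγH² = 0.5×0.2530×121.1×29.1² = 12970 lb/ft, acting at H/3 = 9.700 ft above the base.
FS_sliding = μW / P_a = 0.54×80752 / 12970 = 3.362.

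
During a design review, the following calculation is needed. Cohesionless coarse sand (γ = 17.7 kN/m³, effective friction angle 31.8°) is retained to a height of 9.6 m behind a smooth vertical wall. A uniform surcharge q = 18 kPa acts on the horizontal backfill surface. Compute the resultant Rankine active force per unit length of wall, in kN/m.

306 kN/m

K_a = tan²(45° − φ/2) = 0.3098.
Soil triangle: ½ K_a γ H² = 0.5×0.3098×17.7×9.6² = 252.7 kN/m.
Surcharge rectangle: K_a q H = 0.3098×18×9.6 = 53.53 kN/m.
Total = 252.7 + 53.53 = 306.2 kN/m.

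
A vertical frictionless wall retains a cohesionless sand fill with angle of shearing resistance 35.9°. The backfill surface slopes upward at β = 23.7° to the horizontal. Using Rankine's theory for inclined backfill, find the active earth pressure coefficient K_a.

K_a = cos β · (cos β − √(cos²β − cos²φ)) / (cos β + √(cos²β − cos²φ)).
cos β = 0.9157, cos φ = 0.8100, √(cos²β − cos²φ) = 0.4269.
K_a = 0.9157 × (0.9157 − 0.4269)/(0.9157 + 0.4269) = 0.3333.

0.333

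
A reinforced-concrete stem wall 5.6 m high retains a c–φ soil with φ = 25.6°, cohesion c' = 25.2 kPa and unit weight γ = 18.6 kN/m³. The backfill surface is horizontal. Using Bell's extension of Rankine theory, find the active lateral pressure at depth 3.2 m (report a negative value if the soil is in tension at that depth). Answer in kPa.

-8.14 kPa

K_a = (1 − sin φ)/(1 + sin φ) = 0.3966.
σ_a = K_a γ z − 2c√K_a = 0.3966×18.6×3.2 − 2×25.2×0.6297 = -8.135 kPa.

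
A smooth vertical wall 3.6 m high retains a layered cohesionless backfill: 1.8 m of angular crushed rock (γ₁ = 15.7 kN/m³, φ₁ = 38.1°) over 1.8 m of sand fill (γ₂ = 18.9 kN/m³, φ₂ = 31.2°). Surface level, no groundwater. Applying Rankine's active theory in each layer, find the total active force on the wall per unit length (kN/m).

31.9 kN/m

K_a1 = tan²(45°−38.1°/2) = 0.2368; K_a2 = tan²(45°−31.2°/2) = 0.3175.
Layer 1: σ at base = K_a1 γ₁ h₁ = 6.693 kPa; P₁ = ½×6.693×1.8 = 6.024.
Layer 2: σ_v at top = γ₁h₁ = 28.26; σ_h top = K_a2×28.26 = 8.973; σ_h base = K_a2×(28.26+18.9×1.8) = 19.77.
P₂ = ½(8.973+19.77)×1.8 = 25.87. Total P_a = 6.024+25.87 = 31.90 kN/m.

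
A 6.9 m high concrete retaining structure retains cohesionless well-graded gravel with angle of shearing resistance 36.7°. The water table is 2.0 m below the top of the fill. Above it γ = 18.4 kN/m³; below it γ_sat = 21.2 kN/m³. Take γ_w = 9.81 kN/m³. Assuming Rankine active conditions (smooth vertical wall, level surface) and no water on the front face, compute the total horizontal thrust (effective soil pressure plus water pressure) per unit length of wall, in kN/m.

K_a = tan²(45° − φ/2) = 0.2519.
γ' = 21.2 − 9.81 = 11.39 kN/m³. Depth below WT = 4.9 m.
σ'_h at WT = K_a γ d_w = 9.268 kPa; at base = 9.268 + K_a γ' × 4.9 = 23.32 kPa.
P₁ (0–2.0 m) = ½×9.268×2.0 = 9.268. P₂ (2.0–6.9 m) = ½(9.268+23.32)×4.9 = 79.85.
P_w = ½ γ_w h₂² = 0.5×9.81×4.9² = 117.8. Total = 9.268+79.85+117.8 = 206.9 kN/m.

207 kN/m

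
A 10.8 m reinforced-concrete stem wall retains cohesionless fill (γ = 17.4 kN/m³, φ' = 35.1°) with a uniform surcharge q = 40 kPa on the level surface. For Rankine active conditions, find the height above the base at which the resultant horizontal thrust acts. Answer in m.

4.14 m

K_a = 0.2698.
Triangular part P₁ = ½K_aγH² = 273.8 at H/3 = 3.600 m; rectangular part P₂ = K_a q H = 116.6 at H/2 = 5.400 m.
ȳ = (P₁·3.600 + P₂·5.400)/(P₁+P₂) = 4.137 m.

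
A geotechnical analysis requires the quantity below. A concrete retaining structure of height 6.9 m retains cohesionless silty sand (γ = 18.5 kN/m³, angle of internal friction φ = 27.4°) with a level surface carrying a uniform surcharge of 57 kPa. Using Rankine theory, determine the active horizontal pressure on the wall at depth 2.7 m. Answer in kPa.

K_a = (1 − sin φ)/(1 + sin φ) = 0.3697.
σ_v = γz + q = 18.5 × 2.7 + 57 = 107.0 kPa.
σ_h = K_a σ_v = 0.3697 × 107.0 = 39.54 kPa.

39.5 kPa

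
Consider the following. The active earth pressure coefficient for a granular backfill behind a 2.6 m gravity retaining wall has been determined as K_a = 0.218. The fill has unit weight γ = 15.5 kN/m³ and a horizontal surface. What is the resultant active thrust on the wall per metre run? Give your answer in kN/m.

11.4 kN/m

P = ½ K_a γ H² = 0.5 × 0.218 × 15.5 × 2.6² = 11.42 kN/m.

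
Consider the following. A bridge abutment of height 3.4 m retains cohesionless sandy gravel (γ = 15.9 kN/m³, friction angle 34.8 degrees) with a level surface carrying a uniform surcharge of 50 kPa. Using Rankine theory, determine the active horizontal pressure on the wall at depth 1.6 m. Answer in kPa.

K_a = (1 − sin φ)/(1 + sin φ) = 0.2733.
σ_v = γz + q = 15.9 × 1.6 + 50 = 75.44 kPa.
σ_h = K_a σ_v = 0.2733 × 75.44 = 20.62 kPa.

20.6 kPa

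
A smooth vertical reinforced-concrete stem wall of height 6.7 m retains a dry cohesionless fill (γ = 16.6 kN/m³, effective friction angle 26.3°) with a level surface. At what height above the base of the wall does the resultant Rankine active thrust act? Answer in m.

K_a = 0.3859.
The pressure distribution is triangular, so the resultant acts at H/3 above the base = 6.7/3 = 2.233 m.

2.23 m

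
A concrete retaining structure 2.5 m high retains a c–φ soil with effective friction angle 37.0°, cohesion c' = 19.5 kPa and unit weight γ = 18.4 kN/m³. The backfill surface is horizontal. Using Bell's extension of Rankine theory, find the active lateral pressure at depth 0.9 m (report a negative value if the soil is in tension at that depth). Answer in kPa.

K_a = (1 − sin φ)/(1 + sin φ) = 0.2486.
σ_a = K_a γ z − 2c√K_a = 0.2486×18.4×0.9 − 2×19.5×0.4986 = -15.33 kPa.

-15.3 kPa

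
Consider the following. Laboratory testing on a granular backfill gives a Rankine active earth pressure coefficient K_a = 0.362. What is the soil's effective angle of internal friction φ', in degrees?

K_a = tan²(45° − φ/2) ⇒ 45° − φ/2 = arctan(√0.362) = 31.03°.
φ = 2(45° − 31.03°) = 27.93°.

27.9°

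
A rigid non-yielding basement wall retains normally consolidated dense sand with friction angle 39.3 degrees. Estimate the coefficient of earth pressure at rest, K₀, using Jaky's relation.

0.367

K₀ = 1 − sin φ' = 1 − sin 39.3° = 0.3666.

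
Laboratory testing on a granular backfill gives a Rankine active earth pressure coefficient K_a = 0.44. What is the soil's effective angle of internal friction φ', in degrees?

K_a = tan²(45° − φ/2) ⇒ 45° − φ/2 = arctan(√0.44) = 33.56°.
φ = 2(45° − 33.56°) = 22.89°.

22.9°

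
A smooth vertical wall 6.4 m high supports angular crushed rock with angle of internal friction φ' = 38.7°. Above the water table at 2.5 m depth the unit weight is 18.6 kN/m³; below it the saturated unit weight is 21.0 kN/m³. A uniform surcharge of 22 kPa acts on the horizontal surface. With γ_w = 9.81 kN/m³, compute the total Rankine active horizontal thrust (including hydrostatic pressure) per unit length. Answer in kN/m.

182 kN/m

K_a = tan²(45° − φ/2) = 0.2306.
γ' = 21.0 − 9.81 = 11.19 kN/m³. h₂ = H − d_w = 3.9 m.
σ'_h: at surface K_a·q = 5.073; at WT K_a(q+γd_w) = 15.80; at base K_a(q+γd_w+γ'h₂) = 25.86 kPa.
P₁ = ½(5.073+15.80)×2.5 = 26.08; P₂ = ½(15.80+25.86)×3.9 = 81.22; P_w = ½γ_w h₂² = 74.61.
Total = 26.08+81.22+74.61 = 181.9 kN/m.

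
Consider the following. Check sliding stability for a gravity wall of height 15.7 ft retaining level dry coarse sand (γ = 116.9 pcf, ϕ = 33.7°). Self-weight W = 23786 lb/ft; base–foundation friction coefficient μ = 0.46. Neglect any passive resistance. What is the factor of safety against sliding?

K_a = tan²(45° − 33.7°/2) = 0.2863.
P_a = ½K_aγH² = 0.5×0.2863×116.9×15.7² = 4125 lb/ft, acting at H/3 = 5.233 ft above the base.
FS_sliding = μW / P_a = 0.46×23786 / 4125 = 2.653.

2.65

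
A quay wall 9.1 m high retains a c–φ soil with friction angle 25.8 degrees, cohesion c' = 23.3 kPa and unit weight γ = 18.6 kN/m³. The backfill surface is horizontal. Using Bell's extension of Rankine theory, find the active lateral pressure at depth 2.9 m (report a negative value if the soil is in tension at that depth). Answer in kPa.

-8.01 kPa

K_a = (1 − sin φ)/(1 + sin φ) = 0.3935.
σ_a = K_a γ z − 2c√K_a = 0.3935×18.6×2.9 − 2×23.3×0.6273 = -8.007 kPa.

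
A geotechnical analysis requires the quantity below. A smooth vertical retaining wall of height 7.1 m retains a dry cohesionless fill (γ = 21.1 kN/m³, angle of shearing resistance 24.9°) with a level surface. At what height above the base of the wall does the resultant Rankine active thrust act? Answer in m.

K_a = 0.4074.
The pressure distribution is triangular, so the resultant acts at H/3 above the base = 7.1/3 = 2.367 m.

2.37 m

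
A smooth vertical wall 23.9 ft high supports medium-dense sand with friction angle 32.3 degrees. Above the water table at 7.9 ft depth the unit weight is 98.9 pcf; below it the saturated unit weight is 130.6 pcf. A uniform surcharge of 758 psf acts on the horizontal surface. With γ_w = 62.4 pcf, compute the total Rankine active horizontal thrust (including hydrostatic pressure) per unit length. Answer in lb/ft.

K_a = tan²(45° − φ/2) = 0.3035.
γ' = 130.6 − 62.4 = 68.20 pcf. h₂ = H − d_w = 16.0 ft.
σ'_h: at surface K_a·q = 230.0; at WT K_a(q+γd_w) = 467.2; at base K_a(q+γd_w+γ'h₂) = 798.3 psf.
P₁ = ½(230.0+467.2)×7.9 = 2754; P₂ = ½(467.2+798.3)×16.0 = 10120; P_w = ½γ_w h₂² = 7987.
Total = 2754+10120+7987 = 20860 lb/ft.

20900 lb/ft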